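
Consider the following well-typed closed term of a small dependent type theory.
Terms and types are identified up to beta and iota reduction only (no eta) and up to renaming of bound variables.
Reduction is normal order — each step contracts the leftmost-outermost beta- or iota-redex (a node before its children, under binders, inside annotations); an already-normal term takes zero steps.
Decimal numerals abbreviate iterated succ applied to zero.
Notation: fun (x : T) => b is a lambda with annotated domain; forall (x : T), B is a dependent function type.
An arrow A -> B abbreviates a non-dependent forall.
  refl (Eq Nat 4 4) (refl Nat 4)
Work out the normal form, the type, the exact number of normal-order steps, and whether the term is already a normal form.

resulting normal form:
  refl (Eq Nat 4 4) (refl Nat 4)
inferred type:
  Eq (Eq Nat 4 4) (refl Nat 4) (refl Nat 4)
reduction steps (normal order): 0
started in normal form: yes


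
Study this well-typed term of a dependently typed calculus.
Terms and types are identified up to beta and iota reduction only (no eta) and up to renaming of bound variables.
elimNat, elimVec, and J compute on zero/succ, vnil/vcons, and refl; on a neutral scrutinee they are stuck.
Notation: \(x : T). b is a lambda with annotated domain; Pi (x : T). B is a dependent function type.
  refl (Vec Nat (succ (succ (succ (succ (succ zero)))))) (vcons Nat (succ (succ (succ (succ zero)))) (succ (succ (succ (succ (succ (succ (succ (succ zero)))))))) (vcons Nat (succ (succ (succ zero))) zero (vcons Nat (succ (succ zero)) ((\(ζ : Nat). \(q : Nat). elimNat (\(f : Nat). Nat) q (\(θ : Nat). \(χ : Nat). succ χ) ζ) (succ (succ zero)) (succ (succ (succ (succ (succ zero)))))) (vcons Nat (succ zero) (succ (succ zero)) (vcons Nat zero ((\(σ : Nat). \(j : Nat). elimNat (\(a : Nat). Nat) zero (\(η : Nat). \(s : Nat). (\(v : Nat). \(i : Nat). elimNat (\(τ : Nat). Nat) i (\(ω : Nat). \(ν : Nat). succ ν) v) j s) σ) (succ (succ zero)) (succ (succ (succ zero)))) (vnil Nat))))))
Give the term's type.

type:
  Eq (Vec Nat (succ (succ (succ (succ (succ zero)))))) (vcons Nat (succ (succ (succ (succ zero)))) (succ (succ (succ (succ (succ (succ (succ (succ zero)))))))) (vcons Nat (succ (succ (succ zero))) zero (vcons Nat (succ (succ zero)) (succ (succ (succ (succ (succ (succ (succ zero))))))) (vcons Nat (succ zero) (succ (succ zero)) (vcons Nat zero (succ (succ (succ (succ (succ (succ zero)))))) (vnil Nat)))))) (vcons Nat (succ (succ (succ (succ zero)))) (succ (succ (succ (succ (succ (succ (succ (succ zero)))))))) (vcons Nat (succ (succ (succ zero))) zero (vcons Nat (succ (succ zero)) (succ (succ (succ (succ (succ (succ (succ zero))))))) (vcons Nat (succ zero) (succ (succ zero)) (vcons Nat zero (succ (succ (succ (succ (succ (succ zero)))))) (vnil Nat))))))


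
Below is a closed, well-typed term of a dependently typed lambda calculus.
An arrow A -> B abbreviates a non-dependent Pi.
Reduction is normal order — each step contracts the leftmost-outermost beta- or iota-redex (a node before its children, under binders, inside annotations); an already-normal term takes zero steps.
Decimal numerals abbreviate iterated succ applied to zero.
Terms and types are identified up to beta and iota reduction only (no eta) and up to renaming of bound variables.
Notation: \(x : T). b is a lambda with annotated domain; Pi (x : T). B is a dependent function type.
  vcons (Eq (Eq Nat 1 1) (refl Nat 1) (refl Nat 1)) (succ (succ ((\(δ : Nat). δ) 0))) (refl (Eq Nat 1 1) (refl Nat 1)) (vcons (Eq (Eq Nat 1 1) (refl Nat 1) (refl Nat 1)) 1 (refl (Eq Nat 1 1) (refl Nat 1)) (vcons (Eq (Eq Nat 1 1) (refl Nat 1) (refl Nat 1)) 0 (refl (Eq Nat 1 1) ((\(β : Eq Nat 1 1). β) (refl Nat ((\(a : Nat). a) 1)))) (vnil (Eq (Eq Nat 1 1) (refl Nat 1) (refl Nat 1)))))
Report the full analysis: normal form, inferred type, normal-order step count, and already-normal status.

normal form:
  vcons (Eq (Eq Nat 1 1) (refl Nat 1) (refl Nat 1)) 2 (refl (Eq Nat 1 1) (refl Nat 1)) (vcons (Eq (Eq Nat 1 1) (refl Nat 1) (refl Nat 1)) 1 (refl (Eq Nat 1 1) (refl Nat 1)) (vcons (Eq (Eq Nat 1 1) (refl Nat 1) (refl Nat 1)) 0 (refl (Eq Nat 1 1) (refl Nat 1)) (vnil (Eq (Eq Nat 1 1) (refl Nat 1) (refl Nat 1)))))
the term's type:
  Vec (Eq (Eq Nat 1 1) (refl Nat 1) (refl Nat 1)) 3
steps to reach normal form (normal order): 3
started in normal form: no
first redex: a beta-redex


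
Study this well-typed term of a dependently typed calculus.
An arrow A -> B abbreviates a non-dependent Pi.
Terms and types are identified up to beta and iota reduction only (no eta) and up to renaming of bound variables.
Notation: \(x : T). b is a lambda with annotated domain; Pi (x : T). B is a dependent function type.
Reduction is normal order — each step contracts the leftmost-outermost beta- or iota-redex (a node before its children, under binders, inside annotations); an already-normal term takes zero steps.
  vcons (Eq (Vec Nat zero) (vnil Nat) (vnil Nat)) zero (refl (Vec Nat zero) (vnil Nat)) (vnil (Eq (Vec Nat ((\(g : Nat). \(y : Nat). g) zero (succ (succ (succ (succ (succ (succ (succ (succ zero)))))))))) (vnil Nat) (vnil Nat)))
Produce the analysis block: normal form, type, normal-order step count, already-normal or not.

reduced normal form:
  vcons (Eq (Vec Nat zero) (vnil Nat) (vnil Nat)) zero (refl (Vec Nat zero) (vnil Nat)) (vnil (Eq (Vec Nat zero) (vnil Nat) (vnil Nat)))
inferred type:
  Vec (Eq (Vec Nat zero) (vnil Nat) (vnil Nat)) (succ zero)
steps to reach normal form (normal order): 2
already normal: no
first redex: a beta-redex


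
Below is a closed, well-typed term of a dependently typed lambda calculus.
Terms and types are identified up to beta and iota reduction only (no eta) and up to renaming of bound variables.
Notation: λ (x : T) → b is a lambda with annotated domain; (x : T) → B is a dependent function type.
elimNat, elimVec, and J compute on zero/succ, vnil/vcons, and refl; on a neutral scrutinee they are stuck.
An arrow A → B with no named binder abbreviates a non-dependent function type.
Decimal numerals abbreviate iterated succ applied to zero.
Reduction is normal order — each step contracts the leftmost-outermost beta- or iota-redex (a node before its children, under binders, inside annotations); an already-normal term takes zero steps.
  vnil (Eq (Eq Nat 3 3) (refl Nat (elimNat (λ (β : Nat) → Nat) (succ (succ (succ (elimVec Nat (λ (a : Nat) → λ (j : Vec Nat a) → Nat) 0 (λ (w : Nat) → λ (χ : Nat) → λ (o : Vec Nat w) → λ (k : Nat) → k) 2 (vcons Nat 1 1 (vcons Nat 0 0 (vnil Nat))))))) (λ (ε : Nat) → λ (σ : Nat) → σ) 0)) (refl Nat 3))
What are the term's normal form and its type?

reduced normal form:
  vnil (Eq (Eq Nat 3 3) (refl Nat 3) (refl Nat 3))
inferred type:
  Vec (Eq (Eq Nat 3 3) (refl Nat 3) (refl Nat 3)) 0


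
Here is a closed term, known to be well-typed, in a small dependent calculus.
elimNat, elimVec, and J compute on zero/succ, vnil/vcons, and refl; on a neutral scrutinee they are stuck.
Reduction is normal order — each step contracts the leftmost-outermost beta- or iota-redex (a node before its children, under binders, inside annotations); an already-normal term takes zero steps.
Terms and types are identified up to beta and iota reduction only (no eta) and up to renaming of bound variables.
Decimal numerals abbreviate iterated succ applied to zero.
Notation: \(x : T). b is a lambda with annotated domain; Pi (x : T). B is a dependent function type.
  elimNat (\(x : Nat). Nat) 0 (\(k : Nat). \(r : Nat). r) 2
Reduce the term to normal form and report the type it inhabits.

normal form:
  0
type:
  Nat
observation: the term reaches its normal form after 7 normal-order steps.


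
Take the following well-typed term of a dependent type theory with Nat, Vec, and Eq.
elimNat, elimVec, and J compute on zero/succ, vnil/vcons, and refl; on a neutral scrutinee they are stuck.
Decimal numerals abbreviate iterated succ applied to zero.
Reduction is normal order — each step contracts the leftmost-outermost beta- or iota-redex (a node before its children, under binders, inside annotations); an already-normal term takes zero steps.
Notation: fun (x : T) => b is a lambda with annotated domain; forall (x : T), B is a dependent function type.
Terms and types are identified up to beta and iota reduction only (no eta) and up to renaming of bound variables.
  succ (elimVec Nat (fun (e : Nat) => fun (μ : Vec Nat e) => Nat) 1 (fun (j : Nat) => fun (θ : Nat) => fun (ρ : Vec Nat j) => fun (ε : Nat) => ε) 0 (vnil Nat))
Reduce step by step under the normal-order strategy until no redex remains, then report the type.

normal-order reduction sequence:
  succ (elimVec Nat (fun (e : Nat) => fun (μ : Vec Nat e) => Nat) 1 (fun (j : Nat) => fun (θ : Nat) => fun (ρ : Vec Nat j) => fun (ε : Nat) => ε) 0 (vnil Nat))
  ~> 2
the term's type:
  Nat


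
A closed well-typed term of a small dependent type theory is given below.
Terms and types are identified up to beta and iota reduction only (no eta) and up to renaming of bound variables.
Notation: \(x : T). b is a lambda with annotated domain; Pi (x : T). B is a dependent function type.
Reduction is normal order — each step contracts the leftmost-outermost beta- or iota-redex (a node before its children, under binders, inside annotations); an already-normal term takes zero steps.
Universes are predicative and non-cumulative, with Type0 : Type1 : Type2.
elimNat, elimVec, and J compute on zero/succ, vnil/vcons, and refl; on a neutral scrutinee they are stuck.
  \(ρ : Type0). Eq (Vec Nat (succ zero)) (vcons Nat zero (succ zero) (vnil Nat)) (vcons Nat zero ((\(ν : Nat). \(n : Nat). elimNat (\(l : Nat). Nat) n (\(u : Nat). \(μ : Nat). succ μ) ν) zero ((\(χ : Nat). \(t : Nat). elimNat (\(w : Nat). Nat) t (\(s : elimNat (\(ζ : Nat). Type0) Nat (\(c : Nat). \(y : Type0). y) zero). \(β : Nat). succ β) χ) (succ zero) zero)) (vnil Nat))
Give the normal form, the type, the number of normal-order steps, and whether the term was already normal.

normal form:
  \(ρ : Type0). Eq (Vec Nat (succ zero)) (vcons Nat zero (succ zero) (vnil Nat)) (vcons Nat zero (succ zero) (vnil Nat))
the term's type:
  Pi (ρ : Type0). Type0
steps to reach normal form (normal order): 9
started in normal form: no
first redex: a beta-redex


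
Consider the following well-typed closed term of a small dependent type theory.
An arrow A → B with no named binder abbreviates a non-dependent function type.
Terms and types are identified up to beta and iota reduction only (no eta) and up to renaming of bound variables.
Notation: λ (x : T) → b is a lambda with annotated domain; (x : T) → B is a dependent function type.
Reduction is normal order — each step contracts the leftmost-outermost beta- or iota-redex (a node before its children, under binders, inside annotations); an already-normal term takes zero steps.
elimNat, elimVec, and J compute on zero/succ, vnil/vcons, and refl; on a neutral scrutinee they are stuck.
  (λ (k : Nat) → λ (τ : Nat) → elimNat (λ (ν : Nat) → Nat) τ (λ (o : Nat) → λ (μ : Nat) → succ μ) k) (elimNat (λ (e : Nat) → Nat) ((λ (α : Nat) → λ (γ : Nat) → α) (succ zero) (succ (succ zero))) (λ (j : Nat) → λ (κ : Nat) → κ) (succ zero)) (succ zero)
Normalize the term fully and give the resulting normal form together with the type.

normal form:
  succ (succ zero)
inferred type:
  Nat


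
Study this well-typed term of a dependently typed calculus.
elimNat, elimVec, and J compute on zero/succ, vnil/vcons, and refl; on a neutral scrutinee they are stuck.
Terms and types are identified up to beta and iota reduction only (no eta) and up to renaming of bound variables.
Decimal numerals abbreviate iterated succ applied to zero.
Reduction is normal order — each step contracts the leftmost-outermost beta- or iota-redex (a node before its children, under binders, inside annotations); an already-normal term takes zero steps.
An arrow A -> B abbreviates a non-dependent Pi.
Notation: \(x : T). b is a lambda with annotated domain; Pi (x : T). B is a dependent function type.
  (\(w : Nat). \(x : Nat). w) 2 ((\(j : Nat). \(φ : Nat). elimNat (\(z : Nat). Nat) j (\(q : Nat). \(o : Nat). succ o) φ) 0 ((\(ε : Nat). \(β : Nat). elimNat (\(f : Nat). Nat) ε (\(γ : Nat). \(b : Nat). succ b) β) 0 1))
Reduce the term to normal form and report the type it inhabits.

resulting normal form:
  2
the term's type:
  Nat


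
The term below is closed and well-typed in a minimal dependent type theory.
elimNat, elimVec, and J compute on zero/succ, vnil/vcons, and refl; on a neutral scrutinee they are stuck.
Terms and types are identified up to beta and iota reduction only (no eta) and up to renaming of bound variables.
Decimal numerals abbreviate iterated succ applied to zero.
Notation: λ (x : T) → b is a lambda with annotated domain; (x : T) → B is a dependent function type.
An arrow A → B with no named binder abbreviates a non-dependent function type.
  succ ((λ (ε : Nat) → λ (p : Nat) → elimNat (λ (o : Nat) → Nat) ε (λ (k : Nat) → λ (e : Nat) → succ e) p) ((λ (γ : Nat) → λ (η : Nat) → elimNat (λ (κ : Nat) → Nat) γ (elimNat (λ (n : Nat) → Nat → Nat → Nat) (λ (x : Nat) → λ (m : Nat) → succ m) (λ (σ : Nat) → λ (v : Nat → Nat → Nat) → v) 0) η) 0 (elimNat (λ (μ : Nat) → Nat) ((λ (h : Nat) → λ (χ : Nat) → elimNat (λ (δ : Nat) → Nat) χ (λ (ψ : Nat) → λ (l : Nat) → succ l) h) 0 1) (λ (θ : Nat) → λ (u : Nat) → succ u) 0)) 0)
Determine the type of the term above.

the term's type:
  Nat


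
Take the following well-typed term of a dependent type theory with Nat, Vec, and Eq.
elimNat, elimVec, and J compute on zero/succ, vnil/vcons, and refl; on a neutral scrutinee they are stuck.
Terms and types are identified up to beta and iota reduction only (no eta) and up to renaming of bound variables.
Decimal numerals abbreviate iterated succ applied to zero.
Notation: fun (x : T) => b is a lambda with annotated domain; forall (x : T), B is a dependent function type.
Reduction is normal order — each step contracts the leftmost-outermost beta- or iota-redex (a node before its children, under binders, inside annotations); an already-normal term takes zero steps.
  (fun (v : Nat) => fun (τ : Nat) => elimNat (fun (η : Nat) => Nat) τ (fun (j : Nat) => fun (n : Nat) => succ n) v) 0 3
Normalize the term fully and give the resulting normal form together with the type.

resulting normal form:
  3
inferred type:
  Nat
observation: normalization takes exactly 3 steps under the normal-order strategy.


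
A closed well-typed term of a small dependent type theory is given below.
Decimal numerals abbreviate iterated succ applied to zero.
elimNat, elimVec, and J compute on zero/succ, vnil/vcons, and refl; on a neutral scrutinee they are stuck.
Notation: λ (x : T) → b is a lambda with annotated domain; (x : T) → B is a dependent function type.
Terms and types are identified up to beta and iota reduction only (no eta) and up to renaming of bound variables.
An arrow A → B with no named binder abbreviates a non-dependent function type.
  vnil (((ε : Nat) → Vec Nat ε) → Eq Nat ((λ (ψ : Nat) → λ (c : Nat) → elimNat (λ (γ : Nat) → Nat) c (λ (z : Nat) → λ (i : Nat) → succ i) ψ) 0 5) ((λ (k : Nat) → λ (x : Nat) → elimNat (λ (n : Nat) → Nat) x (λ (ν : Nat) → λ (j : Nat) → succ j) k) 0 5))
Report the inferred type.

inferred type:
  Vec (((ε : Nat) → Vec Nat ε) → Eq Nat 5 5) 0


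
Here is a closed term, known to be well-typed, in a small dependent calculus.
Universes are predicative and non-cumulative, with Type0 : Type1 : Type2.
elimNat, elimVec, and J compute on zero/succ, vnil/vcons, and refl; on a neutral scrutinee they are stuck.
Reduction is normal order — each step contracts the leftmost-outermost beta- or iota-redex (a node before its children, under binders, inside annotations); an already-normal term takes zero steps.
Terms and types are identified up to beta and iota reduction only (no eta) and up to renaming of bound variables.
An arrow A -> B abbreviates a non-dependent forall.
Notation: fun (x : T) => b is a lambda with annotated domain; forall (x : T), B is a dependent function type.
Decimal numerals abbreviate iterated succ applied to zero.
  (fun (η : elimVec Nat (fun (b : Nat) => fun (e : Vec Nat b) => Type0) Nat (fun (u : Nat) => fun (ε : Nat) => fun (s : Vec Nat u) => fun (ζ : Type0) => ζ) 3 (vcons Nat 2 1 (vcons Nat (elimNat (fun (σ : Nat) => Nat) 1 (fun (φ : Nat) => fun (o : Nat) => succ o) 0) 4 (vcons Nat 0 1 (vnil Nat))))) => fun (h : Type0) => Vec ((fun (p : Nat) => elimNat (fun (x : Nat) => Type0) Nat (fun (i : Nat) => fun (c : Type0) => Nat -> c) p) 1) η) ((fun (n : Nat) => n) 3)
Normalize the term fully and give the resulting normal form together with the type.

resulting normal form:
  fun (η : Type0) => Vec (Nat -> Nat) 3
inferred type:
  Type0 -> Type0
observation: the first redex contracted is a beta-redex; the normal form is reached in 7 normal-order steps.


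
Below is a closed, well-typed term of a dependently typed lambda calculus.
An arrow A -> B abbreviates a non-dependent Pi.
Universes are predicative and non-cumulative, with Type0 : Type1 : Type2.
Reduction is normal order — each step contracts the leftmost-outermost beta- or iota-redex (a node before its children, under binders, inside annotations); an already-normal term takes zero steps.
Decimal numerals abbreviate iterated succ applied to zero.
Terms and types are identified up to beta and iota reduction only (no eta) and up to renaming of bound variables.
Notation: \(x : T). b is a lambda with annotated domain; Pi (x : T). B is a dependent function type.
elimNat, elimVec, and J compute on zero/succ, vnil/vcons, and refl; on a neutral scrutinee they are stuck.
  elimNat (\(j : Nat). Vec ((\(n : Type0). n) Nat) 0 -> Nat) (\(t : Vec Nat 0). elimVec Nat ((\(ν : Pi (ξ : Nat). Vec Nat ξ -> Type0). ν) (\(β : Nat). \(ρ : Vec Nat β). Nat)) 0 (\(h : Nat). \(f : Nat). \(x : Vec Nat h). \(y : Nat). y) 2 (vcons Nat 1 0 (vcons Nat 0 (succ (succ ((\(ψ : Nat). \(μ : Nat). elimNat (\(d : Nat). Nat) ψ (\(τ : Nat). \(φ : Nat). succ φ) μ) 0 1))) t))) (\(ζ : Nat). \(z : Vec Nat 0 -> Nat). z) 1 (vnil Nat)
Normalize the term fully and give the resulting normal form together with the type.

reduced normal form:
  0
inferred type:
  Nat


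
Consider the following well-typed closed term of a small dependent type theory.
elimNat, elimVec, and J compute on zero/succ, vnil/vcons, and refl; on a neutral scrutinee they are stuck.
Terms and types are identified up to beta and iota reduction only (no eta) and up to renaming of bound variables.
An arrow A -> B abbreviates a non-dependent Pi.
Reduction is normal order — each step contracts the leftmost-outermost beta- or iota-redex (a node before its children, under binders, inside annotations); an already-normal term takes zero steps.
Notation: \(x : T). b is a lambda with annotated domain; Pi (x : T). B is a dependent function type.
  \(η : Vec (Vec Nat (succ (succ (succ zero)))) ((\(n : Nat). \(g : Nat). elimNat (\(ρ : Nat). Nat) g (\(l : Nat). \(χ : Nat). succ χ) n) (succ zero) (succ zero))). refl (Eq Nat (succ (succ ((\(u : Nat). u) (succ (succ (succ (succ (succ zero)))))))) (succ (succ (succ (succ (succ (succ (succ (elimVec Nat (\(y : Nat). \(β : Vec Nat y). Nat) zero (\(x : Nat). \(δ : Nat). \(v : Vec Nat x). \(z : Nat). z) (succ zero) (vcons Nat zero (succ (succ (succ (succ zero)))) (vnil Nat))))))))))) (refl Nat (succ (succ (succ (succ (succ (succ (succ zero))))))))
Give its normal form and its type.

reduced normal form:
  \(η : Vec (Vec Nat (succ (succ (succ zero)))) (succ (succ zero))). refl (Eq Nat (succ (succ (succ (succ (succ (succ (succ zero))))))) (succ (succ (succ (succ (succ (succ (succ zero)))))))) (refl Nat (succ (succ (succ (succ (succ (succ (succ zero))))))))
type:
  Vec (Vec Nat (succ (succ (succ zero)))) (succ (succ zero)) -> Eq (Eq Nat (succ (succ (succ (succ (succ (succ (succ zero))))))) (succ (succ (succ (succ (succ (succ (succ zero)))))))) (refl Nat (succ (succ (succ (succ (succ (succ (succ zero)))))))) (refl Nat (succ (succ (succ (succ (succ (succ (succ zero))))))))
observation: reduction starts at a beta-redex, and 13 normal-order steps reach the normal form.


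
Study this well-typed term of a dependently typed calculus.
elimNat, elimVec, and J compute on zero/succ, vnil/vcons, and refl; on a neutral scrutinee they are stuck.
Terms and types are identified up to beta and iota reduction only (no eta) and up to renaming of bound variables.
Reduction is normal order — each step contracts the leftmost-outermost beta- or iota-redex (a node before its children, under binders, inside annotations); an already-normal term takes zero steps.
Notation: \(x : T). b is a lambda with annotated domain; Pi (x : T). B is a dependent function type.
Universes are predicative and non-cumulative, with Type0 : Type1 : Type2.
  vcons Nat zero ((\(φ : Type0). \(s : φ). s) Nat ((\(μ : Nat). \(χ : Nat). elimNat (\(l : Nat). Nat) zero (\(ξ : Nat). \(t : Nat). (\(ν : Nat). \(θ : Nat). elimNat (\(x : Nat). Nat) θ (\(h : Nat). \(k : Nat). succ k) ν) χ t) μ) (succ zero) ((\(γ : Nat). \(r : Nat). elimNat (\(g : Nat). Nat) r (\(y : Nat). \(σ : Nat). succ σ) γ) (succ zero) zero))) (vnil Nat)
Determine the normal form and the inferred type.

resulting normal form:
  vcons Nat zero (succ zero) (vnil Nat)
inferred type:
  Vec Nat (succ zero)
observation: 20 normal-order steps normalize the term, beginning with a beta-redex.


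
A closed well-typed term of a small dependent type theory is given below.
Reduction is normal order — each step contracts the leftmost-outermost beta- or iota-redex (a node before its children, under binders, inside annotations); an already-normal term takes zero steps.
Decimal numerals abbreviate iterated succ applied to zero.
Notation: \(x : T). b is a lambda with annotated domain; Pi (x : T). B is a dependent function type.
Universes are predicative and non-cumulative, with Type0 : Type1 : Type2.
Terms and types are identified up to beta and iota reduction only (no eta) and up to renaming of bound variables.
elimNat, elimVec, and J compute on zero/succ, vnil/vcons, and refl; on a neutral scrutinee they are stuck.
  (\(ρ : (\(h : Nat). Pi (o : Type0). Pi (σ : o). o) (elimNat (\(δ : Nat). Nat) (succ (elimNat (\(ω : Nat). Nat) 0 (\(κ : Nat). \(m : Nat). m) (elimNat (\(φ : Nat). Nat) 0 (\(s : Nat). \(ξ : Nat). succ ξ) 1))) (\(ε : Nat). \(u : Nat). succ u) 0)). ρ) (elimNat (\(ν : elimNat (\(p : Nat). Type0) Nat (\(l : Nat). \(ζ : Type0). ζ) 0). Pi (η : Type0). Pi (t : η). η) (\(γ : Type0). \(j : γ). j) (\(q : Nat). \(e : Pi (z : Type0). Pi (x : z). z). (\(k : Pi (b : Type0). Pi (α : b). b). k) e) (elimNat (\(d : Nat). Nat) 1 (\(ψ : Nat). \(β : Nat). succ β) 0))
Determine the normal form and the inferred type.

reduced normal form:
  \(ρ : Type0). \(h : ρ). h
the term's type:
  Pi (ρ : Type0). Pi (h : ρ). ρ
observation: 8 normal-order steps separate the term from its normal form.


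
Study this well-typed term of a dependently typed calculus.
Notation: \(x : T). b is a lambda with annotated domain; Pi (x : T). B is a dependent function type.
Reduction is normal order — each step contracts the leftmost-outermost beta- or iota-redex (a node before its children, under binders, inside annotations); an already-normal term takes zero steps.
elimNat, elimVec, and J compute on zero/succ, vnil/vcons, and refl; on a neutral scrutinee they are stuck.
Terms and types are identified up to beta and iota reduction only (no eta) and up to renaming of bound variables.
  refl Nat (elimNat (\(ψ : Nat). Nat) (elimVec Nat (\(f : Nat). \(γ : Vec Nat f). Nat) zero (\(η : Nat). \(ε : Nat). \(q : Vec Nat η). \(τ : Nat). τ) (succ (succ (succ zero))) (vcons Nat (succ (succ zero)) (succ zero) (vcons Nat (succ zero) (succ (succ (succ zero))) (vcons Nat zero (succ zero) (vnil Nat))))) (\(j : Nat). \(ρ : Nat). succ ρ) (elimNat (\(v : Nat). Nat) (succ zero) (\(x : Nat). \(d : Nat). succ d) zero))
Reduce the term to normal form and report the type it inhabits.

reduced normal form:
  refl Nat (succ zero)
the term's type:
  Eq Nat (succ zero) (succ zero)


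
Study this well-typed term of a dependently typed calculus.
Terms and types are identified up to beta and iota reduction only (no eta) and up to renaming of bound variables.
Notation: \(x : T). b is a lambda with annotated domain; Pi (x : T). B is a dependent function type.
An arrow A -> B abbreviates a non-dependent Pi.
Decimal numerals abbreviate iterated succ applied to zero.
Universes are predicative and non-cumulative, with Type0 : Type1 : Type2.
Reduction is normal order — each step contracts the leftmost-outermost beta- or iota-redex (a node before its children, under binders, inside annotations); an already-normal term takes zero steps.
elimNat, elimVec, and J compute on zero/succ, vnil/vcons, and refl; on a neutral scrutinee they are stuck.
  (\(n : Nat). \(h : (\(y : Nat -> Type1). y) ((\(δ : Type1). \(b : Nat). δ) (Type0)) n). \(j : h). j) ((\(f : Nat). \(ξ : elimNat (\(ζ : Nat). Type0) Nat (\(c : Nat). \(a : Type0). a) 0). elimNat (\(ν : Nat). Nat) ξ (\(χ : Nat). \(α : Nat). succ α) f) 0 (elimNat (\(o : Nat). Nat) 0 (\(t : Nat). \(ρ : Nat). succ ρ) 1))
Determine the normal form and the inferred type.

normal form:
  \(n : Type0). \(h : n). h
inferred type:
  Pi (n : Type0). n -> n
observation: reduction starts at a beta-redex, and 4 normal-order steps reach the normal form.


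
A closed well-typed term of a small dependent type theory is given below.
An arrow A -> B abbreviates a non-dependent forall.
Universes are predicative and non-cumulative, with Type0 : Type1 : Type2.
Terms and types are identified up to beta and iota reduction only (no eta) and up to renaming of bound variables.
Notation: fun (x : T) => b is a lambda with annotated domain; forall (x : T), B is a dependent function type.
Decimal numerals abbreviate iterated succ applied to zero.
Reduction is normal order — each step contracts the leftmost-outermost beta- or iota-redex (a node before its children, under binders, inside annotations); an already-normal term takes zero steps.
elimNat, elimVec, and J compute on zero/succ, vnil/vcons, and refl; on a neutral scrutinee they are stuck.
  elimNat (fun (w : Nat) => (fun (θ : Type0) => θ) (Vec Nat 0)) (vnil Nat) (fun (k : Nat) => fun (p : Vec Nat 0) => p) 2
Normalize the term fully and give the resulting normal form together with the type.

reduced normal form:
  vnil Nat
type:
  Vec Nat 0


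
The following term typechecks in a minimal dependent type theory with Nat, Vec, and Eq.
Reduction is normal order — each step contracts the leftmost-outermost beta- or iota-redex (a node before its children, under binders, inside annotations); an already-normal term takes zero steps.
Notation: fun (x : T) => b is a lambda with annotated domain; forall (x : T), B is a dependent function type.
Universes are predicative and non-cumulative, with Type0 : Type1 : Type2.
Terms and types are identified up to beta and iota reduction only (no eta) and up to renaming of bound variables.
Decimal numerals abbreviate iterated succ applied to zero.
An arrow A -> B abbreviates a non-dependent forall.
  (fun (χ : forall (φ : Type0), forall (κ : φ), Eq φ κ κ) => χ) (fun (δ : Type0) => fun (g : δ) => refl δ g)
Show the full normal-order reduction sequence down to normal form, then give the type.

reduction (normal order):
  (fun (χ : forall (φ : Type0), forall (κ : φ), Eq φ κ κ) => χ) (fun (δ : Type0) => fun (g : δ) => refl δ g)
  ~> fun (χ : Type0) => fun (φ : χ) => refl χ φ
type:
  forall (χ : Type0), forall (φ : χ), Eq χ φ φ


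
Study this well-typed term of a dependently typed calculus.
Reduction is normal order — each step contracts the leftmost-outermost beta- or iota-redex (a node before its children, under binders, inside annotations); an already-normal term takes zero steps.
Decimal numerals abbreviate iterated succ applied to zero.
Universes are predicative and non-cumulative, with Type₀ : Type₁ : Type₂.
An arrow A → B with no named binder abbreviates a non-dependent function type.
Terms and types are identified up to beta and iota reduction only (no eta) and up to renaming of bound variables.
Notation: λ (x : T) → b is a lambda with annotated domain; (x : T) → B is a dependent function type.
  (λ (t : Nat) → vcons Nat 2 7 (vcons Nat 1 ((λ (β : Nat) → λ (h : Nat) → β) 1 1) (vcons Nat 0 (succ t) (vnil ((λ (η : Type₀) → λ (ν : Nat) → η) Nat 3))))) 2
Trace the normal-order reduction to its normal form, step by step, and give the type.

normal-order reduction sequence:
  (λ (t : Nat) → vcons Nat 2 7 (vcons Nat 1 ((λ (β : Nat) → λ (h : Nat) → β) 1 1) (vcons Nat 0 (succ t) (vnil ((λ (η : Type₀) → λ (ν : Nat) → η) Nat 3))))) 2
  ~> vcons Nat 2 7 (vcons Nat 1 ((λ (t : Nat) → λ (β : Nat) → t) 1 1) (vcons Nat 0 3 (vnil ((λ (h : Type₀) → λ (η : Nat) → h) Nat 3))))
  ~> vcons Nat 2 7 (vcons Nat 1 ((λ (t : Nat) → 1) 1) (vcons Nat 0 3 (vnil ((λ (β : Type₀) → λ (h : Nat) → β) Nat 3))))
  ~> vcons Nat 2 7 (vcons Nat 1 1 (vcons Nat 0 3 (vnil ((λ (t : Type₀) → λ (β : Nat) → t) Nat 3))))
  ~> vcons Nat 2 7 (vcons Nat 1 1 (vcons Nat 0 3 (vnil ((λ (t : Nat) → Nat) 3))))
  ~> vcons Nat 2 7 (vcons Nat 1 1 (vcons Nat 0 3 (vnil Nat)))
type:
  Vec Nat 3


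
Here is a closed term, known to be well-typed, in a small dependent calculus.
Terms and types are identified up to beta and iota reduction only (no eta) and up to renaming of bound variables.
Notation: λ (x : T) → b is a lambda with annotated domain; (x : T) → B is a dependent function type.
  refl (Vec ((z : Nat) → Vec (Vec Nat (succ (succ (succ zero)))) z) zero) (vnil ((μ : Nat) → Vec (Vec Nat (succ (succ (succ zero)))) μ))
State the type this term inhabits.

inferred type:
  Eq (Vec ((z : Nat) → Vec (Vec Nat (succ (succ (succ zero)))) z) zero) (vnil ((μ : Nat) → Vec (Vec Nat (succ (succ (succ zero)))) μ)) (vnil ((v : Nat) → Vec (Vec Nat (succ (succ (succ zero)))) v))


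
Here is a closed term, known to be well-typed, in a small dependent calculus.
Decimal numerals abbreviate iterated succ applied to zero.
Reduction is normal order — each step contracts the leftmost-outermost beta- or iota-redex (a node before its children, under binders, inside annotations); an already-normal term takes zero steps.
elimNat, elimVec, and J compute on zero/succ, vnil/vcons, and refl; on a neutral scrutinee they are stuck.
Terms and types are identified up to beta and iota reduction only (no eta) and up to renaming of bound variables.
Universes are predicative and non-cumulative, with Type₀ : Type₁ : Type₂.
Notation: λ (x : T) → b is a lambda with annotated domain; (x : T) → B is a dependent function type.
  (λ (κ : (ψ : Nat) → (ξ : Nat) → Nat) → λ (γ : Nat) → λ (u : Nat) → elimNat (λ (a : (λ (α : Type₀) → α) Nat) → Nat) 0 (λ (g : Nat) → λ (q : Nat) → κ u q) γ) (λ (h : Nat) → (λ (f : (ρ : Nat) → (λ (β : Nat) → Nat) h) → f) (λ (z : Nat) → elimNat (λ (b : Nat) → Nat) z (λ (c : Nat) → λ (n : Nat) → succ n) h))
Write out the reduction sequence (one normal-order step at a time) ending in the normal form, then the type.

normal-order reduction sequence:
  (λ (κ : (ψ : Nat) → (ξ : Nat) → Nat) → λ (γ : Nat) → λ (u : Nat) → elimNat (λ (a : (λ (α : Type₀) → α) Nat) → Nat) 0 (λ (g : Nat) → λ (q : Nat) → κ u q) γ) (λ (h : Nat) → (λ (f : (ρ : Nat) → (λ (β : Nat) → Nat) h) → f) (λ (z : Nat) → elimNat (λ (b : Nat) → Nat) z (λ (c : Nat) → λ (n : Nat) → succ n) h))
  ~> λ (κ : Nat) → λ (ψ : Nat) → elimNat (λ (ξ : (λ (γ : Type₀) → γ) Nat) → Nat) 0 (λ (u : Nat) → λ (a : Nat) → (λ (α : Nat) → (λ (g : (q : Nat) → (λ (h : Nat) → Nat) α) → g) (λ (f : Nat) → elimNat (λ (ρ : Nat) → Nat) f (λ (β : Nat) → λ (z : Nat) → succ z) α)) ψ a) κ
  ~> λ (κ : Nat) → λ (ψ : Nat) → elimNat (λ (ξ : Nat) → Nat) 0 (λ (γ : Nat) → λ (u : Nat) → (λ (a : Nat) → (λ (α : (g : Nat) → (λ (q : Nat) → Nat) a) → α) (λ (h : Nat) → elimNat (λ (f : Nat) → Nat) h (λ (ρ : Nat) → λ (β : Nat) → succ β) a)) ψ u) κ
  ~> λ (κ : Nat) → λ (ψ : Nat) → elimNat (λ (ξ : Nat) → Nat) 0 (λ (γ : Nat) → λ (u : Nat) → (λ (a : (α : Nat) → (λ (g : Nat) → Nat) ψ) → a) (λ (q : Nat) → elimNat (λ (h : Nat) → Nat) q (λ (f : Nat) → λ (ρ : Nat) → succ ρ) ψ) u) κ
  ~> λ (κ : Nat) → λ (ψ : Nat) → elimNat (λ (ξ : Nat) → Nat) 0 (λ (γ : Nat) → λ (u : Nat) → (λ (a : Nat) → elimNat (λ (α : Nat) → Nat) a (λ (g : Nat) → λ (q : Nat) → succ q) ψ) u) κ
  ~> λ (κ : Nat) → λ (ψ : Nat) → elimNat (λ (ξ : Nat) → Nat) 0 (λ (γ : Nat) → λ (u : Nat) → elimNat (λ (a : Nat) → Nat) u (λ (α : Nat) → λ (g : Nat) → succ g) ψ) κ
inferred type:
  (κ : Nat) → (ψ : Nat) → Nat


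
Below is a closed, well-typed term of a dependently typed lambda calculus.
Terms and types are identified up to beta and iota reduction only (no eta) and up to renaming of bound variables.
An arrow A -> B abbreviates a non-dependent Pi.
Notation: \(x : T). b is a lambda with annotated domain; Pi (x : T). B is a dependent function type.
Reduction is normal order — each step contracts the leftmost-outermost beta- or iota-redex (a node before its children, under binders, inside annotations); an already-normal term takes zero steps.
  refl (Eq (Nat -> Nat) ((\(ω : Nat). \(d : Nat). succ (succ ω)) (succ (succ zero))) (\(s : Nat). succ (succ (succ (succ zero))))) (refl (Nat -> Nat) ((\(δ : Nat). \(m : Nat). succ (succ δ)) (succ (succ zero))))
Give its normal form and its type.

normal form:
  refl (Eq (Nat -> Nat) (\(ω : Nat). succ (succ (succ (succ zero)))) (\(d : Nat). succ (succ (succ (succ zero))))) (refl (Nat -> Nat) (\(s : Nat). succ (succ (succ (succ zero)))))
type:
  Eq (Eq (Nat -> Nat) (\(ω : Nat). succ (succ (succ (succ zero)))) (\(d : Nat). succ (succ (succ (succ zero))))) (refl (Nat -> Nat) (\(s : Nat). succ (succ (succ (succ zero))))) (refl (Nat -> Nat) (\(δ : Nat). succ (succ (succ (succ zero)))))


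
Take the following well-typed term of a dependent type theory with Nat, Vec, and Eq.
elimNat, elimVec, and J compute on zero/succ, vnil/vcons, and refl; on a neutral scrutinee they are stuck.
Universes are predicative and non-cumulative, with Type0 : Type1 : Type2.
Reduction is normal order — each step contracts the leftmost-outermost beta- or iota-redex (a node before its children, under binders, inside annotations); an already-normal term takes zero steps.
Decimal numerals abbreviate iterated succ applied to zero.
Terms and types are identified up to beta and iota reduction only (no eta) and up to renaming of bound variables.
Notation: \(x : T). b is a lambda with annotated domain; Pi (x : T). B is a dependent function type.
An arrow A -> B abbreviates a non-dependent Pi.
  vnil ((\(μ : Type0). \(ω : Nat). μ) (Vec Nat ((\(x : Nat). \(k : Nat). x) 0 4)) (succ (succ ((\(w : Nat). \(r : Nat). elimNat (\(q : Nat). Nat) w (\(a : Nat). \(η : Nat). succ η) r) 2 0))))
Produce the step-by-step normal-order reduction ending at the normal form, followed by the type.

normal-order reduction:
  vnil ((\(μ : Type0). \(ω : Nat). μ) (Vec Nat ((\(x : Nat). \(k : Nat). x) 0 4)) (succ (succ ((\(w : Nat). \(r : Nat). elimNat (\(q : Nat). Nat) w (\(a : Nat). \(η : Nat). succ η) r) 2 0))))
  ~> vnil ((\(μ : Nat). Vec Nat ((\(ω : Nat). \(x : Nat). ω) 0 4)) (succ (succ ((\(k : Nat). \(w : Nat). elimNat (\(r : Nat). Nat) k (\(q : Nat). \(a : Nat). succ a) w) 2 0))))
  ~> vnil (Vec Nat ((\(μ : Nat). \(ω : Nat). μ) 0 4))
  ~> vnil (Vec Nat ((\(μ : Nat). 0) 4))
  ~> vnil (Vec Nat 0)
the term's type:
  Vec (Vec Nat 0) 0


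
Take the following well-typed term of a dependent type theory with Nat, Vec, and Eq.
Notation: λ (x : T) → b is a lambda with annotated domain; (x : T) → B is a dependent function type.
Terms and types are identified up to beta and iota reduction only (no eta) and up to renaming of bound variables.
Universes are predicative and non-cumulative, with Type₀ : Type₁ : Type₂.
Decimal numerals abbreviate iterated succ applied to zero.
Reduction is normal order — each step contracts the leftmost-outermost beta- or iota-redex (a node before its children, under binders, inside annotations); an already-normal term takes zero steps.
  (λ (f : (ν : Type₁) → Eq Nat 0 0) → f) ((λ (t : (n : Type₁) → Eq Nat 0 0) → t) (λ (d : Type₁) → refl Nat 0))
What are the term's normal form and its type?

reduced normal form:
  λ (f : Type₁) → refl Nat 0
inferred type:
  (f : Type₁) → Eq Nat 0 0
observation: the first redex contracted is a beta-redex; the normal form is reached in 2 normal-order steps.


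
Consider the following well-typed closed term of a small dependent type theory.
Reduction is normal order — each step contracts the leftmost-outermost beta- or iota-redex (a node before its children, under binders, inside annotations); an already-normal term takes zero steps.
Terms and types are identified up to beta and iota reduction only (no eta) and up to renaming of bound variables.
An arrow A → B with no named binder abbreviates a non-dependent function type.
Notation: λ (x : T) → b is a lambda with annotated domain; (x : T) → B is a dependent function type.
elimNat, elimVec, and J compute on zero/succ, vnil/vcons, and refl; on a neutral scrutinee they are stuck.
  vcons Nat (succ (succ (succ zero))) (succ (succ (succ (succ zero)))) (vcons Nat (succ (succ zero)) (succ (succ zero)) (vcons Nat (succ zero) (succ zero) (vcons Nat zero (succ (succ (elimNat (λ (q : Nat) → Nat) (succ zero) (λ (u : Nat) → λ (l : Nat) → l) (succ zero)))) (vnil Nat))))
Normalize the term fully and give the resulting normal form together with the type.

resulting normal form:
  vcons Nat (succ (succ (succ zero))) (succ (succ (succ (succ zero)))) (vcons Nat (succ (succ zero)) (succ (succ zero)) (vcons Nat (succ zero) (succ zero) (vcons Nat zero (succ (succ (succ zero))) (vnil Nat))))
the term's type:
  Vec Nat (succ (succ (succ (succ zero))))
observation: the first redex contracted is an elimNat iota-redex; the normal form is reached in 4 normal-order steps.


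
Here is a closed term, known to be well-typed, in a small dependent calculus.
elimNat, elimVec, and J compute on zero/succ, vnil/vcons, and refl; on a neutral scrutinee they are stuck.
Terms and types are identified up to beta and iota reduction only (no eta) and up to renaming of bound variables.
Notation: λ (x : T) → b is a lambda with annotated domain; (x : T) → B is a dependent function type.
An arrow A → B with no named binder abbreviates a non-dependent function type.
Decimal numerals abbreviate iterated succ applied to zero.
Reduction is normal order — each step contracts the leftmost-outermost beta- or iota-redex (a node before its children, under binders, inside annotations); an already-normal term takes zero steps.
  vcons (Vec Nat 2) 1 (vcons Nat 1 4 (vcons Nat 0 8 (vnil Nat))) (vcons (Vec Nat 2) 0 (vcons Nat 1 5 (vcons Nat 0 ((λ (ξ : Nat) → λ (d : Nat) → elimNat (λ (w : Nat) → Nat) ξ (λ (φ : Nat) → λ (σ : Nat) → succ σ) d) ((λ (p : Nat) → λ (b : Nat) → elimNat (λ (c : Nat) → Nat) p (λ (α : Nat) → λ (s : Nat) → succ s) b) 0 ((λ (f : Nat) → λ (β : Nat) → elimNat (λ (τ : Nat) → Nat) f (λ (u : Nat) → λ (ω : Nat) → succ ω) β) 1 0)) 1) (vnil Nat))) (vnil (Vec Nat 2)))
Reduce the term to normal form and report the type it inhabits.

normal form:
  vcons (Vec Nat 2) 1 (vcons Nat 1 4 (vcons Nat 0 8 (vnil Nat))) (vcons (Vec Nat 2) 0 (vcons Nat 1 5 (vcons Nat 0 2 (vnil Nat))) (vnil (Vec Nat 2)))
type:
  Vec (Vec Nat 2) 2
observation: the term reaches its normal form after 15 normal-order steps.


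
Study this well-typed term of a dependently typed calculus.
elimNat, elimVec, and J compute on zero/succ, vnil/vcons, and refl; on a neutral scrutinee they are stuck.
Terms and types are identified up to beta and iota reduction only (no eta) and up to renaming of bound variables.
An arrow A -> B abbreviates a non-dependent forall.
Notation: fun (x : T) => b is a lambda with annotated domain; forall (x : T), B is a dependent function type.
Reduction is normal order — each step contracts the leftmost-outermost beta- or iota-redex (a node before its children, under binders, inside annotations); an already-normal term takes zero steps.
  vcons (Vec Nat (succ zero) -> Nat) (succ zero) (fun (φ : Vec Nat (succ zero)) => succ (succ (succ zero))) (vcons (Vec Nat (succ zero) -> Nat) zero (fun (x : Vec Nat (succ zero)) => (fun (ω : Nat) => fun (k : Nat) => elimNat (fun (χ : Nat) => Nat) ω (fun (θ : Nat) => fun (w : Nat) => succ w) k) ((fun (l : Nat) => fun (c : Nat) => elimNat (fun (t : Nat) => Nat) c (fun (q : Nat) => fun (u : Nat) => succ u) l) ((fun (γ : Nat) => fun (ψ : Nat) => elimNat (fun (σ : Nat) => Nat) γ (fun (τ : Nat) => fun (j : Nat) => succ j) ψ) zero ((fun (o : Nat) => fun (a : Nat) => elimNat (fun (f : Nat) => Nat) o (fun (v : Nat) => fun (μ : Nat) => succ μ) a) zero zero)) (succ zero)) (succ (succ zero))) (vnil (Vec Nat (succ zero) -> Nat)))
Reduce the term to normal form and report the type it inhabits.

resulting normal form:
  vcons (Vec Nat (succ zero) -> Nat) (succ zero) (fun (φ : Vec Nat (succ zero)) => succ (succ (succ zero))) (vcons (Vec Nat (succ zero) -> Nat) zero (fun (x : Vec Nat (succ zero)) => succ (succ (succ zero))) (vnil (Vec Nat (succ zero) -> Nat)))
inferred type:
  Vec (Vec Nat (succ zero) -> Nat) (succ (succ zero))
observation: contracting a beta-redex first, the term normalizes in 18 steps.
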